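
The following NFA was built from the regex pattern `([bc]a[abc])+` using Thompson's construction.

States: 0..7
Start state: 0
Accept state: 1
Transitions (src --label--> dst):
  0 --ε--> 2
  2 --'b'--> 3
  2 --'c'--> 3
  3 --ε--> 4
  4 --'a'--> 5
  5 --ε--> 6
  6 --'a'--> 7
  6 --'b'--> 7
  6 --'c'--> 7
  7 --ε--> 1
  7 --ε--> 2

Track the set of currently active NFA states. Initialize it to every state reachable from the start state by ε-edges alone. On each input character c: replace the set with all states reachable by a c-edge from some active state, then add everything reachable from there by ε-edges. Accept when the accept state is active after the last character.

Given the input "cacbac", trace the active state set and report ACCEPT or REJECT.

Answer: ACCEPT

Trace:
start: ε-closure({0}) = {0,2}
'c' @ 1: {3,4}
'a' @ 2: {5,6}
'c' @ 3: {1,2,7}  (accept∈set)
'b' @ 4: {3,4}
'a' @ 5: {5,6}
'c' @ 6: {1,2,7}  (accept∈set)
end set {1,2,7} — state 1 in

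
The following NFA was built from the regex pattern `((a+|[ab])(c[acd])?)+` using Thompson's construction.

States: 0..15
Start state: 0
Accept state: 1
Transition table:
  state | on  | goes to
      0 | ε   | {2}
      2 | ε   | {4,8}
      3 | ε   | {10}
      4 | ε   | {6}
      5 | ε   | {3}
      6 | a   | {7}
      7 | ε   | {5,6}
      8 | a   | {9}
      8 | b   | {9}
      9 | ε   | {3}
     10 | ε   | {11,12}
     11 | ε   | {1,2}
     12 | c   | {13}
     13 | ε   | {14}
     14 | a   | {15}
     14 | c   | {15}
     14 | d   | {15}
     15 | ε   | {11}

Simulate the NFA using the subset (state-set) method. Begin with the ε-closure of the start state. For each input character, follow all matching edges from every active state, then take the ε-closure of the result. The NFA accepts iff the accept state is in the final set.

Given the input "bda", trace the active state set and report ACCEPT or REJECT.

Answer: REJECT

Trace:
S₀ = ε-closure({0}) = {0,2,4,6,8}
'b' @ 1: {1,2,3,4,6,8,9,10,11,12}  (accept∈set)
'd' @ 2: {}  — no active states
rest 'a' ignored (set empty)
after full input: {}  (accept=1 not in)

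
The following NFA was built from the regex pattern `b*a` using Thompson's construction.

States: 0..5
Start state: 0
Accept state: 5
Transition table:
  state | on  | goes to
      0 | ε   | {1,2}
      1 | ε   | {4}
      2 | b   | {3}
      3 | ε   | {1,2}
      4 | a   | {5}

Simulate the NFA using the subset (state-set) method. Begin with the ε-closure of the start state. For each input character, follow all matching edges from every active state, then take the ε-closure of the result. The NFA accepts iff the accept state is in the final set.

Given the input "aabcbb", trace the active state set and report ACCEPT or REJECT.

S₀ = ε-closure({0}) = {0,1,2,4}
'a' @ 1: {5}  (accept∈set)
'a' @ 2: {}  — state set empty
rest 'bcbb' ignored (set empty)
end set {} — state 5 not in

Answer: REJECT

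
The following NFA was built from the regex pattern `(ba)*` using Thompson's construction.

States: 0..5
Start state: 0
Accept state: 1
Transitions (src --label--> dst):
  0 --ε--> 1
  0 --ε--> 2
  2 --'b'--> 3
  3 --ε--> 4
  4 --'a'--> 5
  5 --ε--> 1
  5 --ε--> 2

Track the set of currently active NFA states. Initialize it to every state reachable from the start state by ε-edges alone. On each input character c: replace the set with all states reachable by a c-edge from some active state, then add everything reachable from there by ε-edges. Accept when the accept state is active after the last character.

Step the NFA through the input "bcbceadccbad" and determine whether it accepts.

start: ε-closure({0}) = {0,1,2}
'b' @ 1: {3,4}
'c' @ 2: {}  — dead — no transitions
rest 'bceadccbad' ignored (set empty)
final: {}; accept 1 not in set

Answer: REJECT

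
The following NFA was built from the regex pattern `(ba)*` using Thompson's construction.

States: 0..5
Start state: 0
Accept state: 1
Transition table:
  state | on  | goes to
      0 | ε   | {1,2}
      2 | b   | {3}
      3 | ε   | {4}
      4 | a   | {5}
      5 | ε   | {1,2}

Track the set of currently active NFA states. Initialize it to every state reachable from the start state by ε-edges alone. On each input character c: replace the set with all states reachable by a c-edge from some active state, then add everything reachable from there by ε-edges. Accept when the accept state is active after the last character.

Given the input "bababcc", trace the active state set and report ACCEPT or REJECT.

Answer: REJECT

Trace:
start: ε-closure({0}) = {0,1,2}
'b' @ 1: {3,4}
'a' @ 2: {1,2,5}  [accepting]
'b' @ 3: {3,4}
'a' @ 4: {1,2,5}  [accepting]
'b' @ 5: {3,4}
'c' @ 6: {}  — dead — no transitions
rest 'c' ignored (set empty)
final: {}; accept 1 not in set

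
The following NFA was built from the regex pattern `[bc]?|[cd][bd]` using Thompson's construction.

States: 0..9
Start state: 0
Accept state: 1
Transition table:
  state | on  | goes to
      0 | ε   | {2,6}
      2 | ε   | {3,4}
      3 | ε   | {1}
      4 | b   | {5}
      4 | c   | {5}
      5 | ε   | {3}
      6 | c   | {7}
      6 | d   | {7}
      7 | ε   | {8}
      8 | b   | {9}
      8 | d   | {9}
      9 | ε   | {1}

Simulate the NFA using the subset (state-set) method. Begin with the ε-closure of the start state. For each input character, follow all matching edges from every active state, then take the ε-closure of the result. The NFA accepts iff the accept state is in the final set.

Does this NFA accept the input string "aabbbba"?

Answer: REJECT

Trace:
start: ε-closure({0}) = {0,1,2,3,4,6}
'a' @ 1: {}  — no active states
rest 'abbbba' ignored (set empty)
end set {} — state 1 not in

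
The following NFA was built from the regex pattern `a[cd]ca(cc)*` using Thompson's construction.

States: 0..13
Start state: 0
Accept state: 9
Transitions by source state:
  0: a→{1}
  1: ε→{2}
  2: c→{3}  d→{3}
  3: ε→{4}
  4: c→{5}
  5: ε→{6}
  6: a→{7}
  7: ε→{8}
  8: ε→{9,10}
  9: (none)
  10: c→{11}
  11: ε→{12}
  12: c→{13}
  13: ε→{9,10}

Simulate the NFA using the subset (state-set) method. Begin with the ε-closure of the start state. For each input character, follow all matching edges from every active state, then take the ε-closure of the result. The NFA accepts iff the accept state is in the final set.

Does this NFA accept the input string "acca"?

initial (ε-close {0}): {0}
'a' @ 1: {1,2}
'c' @ 2: {3,4}
'c' @ 3: {5,6}
'a' @ 4: {7,8,9,10}  (accept∈set)
final: {7,8,9,10}; accept 9 in set

Answer: ACCEPT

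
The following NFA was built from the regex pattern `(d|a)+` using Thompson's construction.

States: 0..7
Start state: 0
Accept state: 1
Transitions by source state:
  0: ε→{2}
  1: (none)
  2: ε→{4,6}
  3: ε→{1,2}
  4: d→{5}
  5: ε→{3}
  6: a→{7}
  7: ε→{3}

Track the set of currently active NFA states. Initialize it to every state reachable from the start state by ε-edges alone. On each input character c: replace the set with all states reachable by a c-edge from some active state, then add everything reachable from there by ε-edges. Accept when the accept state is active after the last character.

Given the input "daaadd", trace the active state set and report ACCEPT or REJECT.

Answer: ACCEPT

Trace:
S₀ = ε-closure({0}) = {0,2,4,6}
'd' @ 1: {1,2,3,4,5,6}  [accepting]
'a' @ 2: {1,2,3,4,6,7}  [accepting]
'a' @ 3: {1,2,3,4,6,7}  [accepting]
'a' @ 4: {1,2,3,4,6,7}  [accepting]
'd' @ 5: {1,2,3,4,5,6}  [accepting]
'd' @ 6: {1,2,3,4,5,6}  [accepting]
final: {1,2,3,4,5,6}; accept 1 in set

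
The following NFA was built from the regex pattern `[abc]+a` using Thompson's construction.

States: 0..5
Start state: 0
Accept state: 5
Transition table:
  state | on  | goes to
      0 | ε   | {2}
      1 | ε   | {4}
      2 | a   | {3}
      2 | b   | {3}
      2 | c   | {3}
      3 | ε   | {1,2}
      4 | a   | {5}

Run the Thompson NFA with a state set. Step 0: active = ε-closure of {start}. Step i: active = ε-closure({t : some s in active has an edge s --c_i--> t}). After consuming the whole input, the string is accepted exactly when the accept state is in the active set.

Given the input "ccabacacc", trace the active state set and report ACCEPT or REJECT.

start: ε-closure({0}) = {0,2}
'c' @ 1: {1,2,3,4}
'c' @ 2: {1,2,3,4}
'a' @ 3: {1,2,3,4,5}  [accepting]
'b' @ 4: {1,2,3,4}
'a' @ 5: {1,2,3,4,5}  [accepting]
'c' @ 6: {1,2,3,4}
'a' @ 7: {1,2,3,4,5}  [accepting]
'c' @ 8: {1,2,3,4}
'c' @ 9: {1,2,3,4}
final: {1,2,3,4}; accept 5 not in set

Answer: REJECT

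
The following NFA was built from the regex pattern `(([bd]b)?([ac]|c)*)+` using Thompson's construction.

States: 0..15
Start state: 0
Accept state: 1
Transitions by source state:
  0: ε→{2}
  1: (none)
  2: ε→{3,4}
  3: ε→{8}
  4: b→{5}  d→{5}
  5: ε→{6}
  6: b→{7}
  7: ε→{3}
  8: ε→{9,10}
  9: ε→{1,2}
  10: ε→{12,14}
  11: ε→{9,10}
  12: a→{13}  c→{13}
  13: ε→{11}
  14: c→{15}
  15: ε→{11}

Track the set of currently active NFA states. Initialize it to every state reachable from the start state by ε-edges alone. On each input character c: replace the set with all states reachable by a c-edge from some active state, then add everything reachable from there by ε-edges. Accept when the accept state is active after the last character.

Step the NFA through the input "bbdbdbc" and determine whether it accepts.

initial (ε-close {0}): {0,1,2,3,4,8,9,10,12,14}
'b' @ 1: {5,6}
'b' @ 2: {1,2,3,4,7,8,9,10,12,14}  ✓accept
'd' @ 3: {5,6}
'b' @ 4: {1,2,3,4,7,8,9,10,12,14}  ✓accept
'd' @ 5: {5,6}
'b' @ 6: {1,2,3,4,7,8,9,10,12,14}  ✓accept
'c' @ 7: {1,2,3,4,8,9,10,11,12,13,14,15}  ✓accept
final: {1,2,3,4,8,9,10,11,12,13,14,15}; accept 1 in set

Answer: ACCEPT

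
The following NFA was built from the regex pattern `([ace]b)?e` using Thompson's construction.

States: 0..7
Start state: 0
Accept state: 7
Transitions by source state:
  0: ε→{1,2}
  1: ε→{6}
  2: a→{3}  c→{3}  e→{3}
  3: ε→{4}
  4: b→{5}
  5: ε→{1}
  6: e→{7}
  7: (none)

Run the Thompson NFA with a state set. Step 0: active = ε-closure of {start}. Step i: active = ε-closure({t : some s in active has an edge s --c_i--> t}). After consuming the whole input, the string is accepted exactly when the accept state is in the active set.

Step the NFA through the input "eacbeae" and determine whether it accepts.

initial (ε-close {0}): {0,1,2,6}
'e' @ 1: {3,4,7}  [accepting]
'a' @ 2: {}  — state set empty
rest 'cbeae' ignored (set empty)
final: {}; accept 7 not in set

Answer: REJECT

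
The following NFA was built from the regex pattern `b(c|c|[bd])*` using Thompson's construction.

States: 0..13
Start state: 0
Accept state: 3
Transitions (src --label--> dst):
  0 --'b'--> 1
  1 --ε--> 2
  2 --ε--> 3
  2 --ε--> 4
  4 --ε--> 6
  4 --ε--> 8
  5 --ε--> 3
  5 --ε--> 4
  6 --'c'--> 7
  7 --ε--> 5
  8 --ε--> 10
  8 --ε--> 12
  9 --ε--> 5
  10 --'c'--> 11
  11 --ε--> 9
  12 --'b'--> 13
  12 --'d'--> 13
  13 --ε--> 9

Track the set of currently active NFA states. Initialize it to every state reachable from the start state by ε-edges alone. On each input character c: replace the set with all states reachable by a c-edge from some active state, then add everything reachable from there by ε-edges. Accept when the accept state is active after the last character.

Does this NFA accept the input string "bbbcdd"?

S₀ = ε-closure({0}) = {0}
'b' @ 1: {1,2,3,4,6,8,10,12}  ✓accept
'b' @ 2: {3,4,5,6,8,9,10,12,13}  ✓accept
'b' @ 3: {3,4,5,6,8,9,10,12,13}  ✓accept
'c' @ 4: {3,4,5,6,7,8,9,10,11,12}  ✓accept
'd' @ 5: {3,4,5,6,8,9,10,12,13}  ✓accept
'd' @ 6: {3,4,5,6,8,9,10,12,13}  ✓accept
end set {3,4,5,6,8,9,10,12,13} — state 3 in

Answer: ACCEPT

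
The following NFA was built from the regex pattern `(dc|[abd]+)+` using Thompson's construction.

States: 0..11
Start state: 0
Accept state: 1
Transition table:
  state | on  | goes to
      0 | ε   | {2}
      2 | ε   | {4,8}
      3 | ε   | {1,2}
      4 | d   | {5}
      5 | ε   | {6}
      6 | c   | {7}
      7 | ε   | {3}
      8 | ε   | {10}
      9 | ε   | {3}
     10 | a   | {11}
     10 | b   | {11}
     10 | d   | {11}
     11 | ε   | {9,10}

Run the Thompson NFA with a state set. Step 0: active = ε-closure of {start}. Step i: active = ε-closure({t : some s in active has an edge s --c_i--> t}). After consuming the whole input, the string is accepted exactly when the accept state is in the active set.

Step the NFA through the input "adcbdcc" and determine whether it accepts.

S₀ = ε-closure({0}) = {0,2,4,8,10}
'a' @ 1: {1,2,3,4,8,9,10,11}  (accept∈set)
'd' @ 2: {1,2,3,4,5,6,8,9,10,11}  (accept∈set)
'c' @ 3: {1,2,3,4,7,8,10}  (accept∈set)
'b' @ 4: {1,2,3,4,8,9,10,11}  (accept∈set)
'd' @ 5: {1,2,3,4,5,6,8,9,10,11}  (accept∈set)
'c' @ 6: {1,2,3,4,7,8,10}  (accept∈set)
'c' @ 7: {}  — no active states
end set {} — state 1 not in

Answer: REJECT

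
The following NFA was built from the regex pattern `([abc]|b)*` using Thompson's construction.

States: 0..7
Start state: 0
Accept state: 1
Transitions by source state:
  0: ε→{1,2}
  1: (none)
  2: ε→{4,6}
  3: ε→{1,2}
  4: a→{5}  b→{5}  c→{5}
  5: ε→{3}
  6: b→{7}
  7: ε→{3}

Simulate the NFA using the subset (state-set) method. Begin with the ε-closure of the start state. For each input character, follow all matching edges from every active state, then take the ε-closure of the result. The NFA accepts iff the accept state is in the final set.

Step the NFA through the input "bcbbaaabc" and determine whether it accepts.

Answer: ACCEPT

Trace:
S₀ = ε-closure({0}) = {0,1,2,4,6}
'b' @ 1: {1,2,3,4,5,6,7}  [accepting]
'c' @ 2: {1,2,3,4,5,6}  [accepting]
'b' @ 3: {1,2,3,4,5,6,7}  [accepting]
'b' @ 4: {1,2,3,4,5,6,7}  [accepting]
'a' @ 5: {1,2,3,4,5,6}  [accepting]
'a' @ 6: {1,2,3,4,5,6}  [accepting]
'a' @ 7: {1,2,3,4,5,6}  [accepting]
'b' @ 8: {1,2,3,4,5,6,7}  [accepting]
'c' @ 9: {1,2,3,4,5,6}  [accepting]
after full input: {1,2,3,4,5,6}  (accept=1 in)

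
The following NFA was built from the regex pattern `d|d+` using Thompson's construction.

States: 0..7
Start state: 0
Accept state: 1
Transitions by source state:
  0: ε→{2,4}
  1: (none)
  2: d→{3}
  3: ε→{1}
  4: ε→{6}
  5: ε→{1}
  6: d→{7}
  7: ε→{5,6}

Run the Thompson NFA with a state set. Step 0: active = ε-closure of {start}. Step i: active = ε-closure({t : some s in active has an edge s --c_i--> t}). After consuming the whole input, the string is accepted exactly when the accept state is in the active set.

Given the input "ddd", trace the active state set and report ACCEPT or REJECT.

S₀ = ε-closure({0}) = {0,2,4,6}
'd' @ 1: {1,3,5,6,7}  [accepting]
'd' @ 2: {1,5,6,7}  [accepting]
'd' @ 3: {1,5,6,7}  [accepting]
after full input: {1,5,6,7}  (accept=1 in)

Answer: ACCEPT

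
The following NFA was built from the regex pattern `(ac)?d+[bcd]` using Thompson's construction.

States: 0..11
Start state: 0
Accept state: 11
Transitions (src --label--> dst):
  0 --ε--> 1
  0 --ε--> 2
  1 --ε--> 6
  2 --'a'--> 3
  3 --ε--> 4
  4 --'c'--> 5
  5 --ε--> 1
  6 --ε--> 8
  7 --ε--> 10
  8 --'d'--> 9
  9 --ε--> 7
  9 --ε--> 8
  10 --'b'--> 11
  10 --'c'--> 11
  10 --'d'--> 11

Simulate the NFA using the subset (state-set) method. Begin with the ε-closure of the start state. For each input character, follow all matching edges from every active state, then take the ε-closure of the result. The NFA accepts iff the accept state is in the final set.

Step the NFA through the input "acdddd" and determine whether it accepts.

Answer: ACCEPT

Steps:
S₀ = ε-closure({0}) = {0,1,2,6,8}
'a' @ 1: {3,4}
'c' @ 2: {1,5,6,8}
'd' @ 3: {7,8,9,10}
'd' @ 4: {7,8,9,10,11}  (accept∈set)
'd' @ 5: {7,8,9,10,11}  (accept∈set)
'd' @ 6: {7,8,9,10,11}  (accept∈set)
end set {7,8,9,10,11} — state 11 in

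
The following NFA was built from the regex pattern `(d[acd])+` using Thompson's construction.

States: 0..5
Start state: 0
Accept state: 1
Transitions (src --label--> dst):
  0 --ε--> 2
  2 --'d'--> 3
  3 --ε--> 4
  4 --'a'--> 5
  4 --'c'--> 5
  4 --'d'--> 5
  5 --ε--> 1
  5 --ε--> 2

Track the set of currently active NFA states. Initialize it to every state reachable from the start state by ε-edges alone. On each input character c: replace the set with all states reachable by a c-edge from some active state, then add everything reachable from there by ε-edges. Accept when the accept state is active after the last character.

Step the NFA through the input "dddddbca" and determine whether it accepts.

initial (ε-close {0}): {0,2}
'd' @ 1: {3,4}
'd' @ 2: {1,2,5}  (accept∈set)
'd' @ 3: {3,4}
'd' @ 4: {1,2,5}  (accept∈set)
'd' @ 5: {3,4}
'b' @ 6: {}  — state set empty
rest 'ca' ignored (set empty)
after full input: {}  (accept=1 not in)

Answer: REJECT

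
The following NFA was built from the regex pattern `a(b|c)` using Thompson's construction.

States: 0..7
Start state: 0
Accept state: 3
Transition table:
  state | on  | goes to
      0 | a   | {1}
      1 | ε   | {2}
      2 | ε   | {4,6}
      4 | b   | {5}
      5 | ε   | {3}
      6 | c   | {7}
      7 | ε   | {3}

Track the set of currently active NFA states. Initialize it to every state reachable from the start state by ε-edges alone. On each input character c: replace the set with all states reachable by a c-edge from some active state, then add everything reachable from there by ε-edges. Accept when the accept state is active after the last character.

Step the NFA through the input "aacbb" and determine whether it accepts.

S₀ = ε-closure({0}) = {0}
'a' @ 1: {1,2,4,6}
'a' @ 2: {}  — dead — no transitions
rest 'cbb' ignored (set empty)
final: {}; accept 3 not in set

Answer: REJECT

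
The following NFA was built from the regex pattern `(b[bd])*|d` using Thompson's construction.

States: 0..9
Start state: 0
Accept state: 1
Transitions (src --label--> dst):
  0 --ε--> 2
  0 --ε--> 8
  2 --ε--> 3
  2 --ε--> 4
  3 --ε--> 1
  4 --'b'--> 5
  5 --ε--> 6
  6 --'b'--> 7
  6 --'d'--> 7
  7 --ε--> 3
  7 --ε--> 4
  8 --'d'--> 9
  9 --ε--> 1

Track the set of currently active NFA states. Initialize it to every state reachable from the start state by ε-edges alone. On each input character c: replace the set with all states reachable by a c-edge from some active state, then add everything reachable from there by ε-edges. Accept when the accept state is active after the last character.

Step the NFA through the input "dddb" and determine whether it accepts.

Answer: REJECT

Steps:
S₀ = ε-closure({0}) = {0,1,2,3,4,8}
'd' @ 1: {1,9}  ✓accept
'd' @ 2: {}  — dead — no transitions
rest 'db' ignored (set empty)
end set {} — state 1 not in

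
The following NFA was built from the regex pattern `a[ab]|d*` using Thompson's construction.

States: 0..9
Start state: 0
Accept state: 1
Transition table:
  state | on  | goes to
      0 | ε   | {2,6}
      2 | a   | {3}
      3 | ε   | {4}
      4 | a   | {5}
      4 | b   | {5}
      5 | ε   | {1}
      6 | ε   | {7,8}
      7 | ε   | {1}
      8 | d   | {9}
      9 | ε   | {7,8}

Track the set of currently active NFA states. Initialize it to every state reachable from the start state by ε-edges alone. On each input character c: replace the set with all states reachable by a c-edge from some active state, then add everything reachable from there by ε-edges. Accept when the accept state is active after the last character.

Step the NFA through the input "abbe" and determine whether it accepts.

Answer: REJECT

Steps:
S₀ = ε-closure({0}) = {0,1,2,6,7,8}
'a' @ 1: {3,4}
'b' @ 2: {1,5}  [accepting]
'b' @ 3: {}  — dead — no transitions
rest 'e' ignored (set empty)
final: {}; accept 1 not in set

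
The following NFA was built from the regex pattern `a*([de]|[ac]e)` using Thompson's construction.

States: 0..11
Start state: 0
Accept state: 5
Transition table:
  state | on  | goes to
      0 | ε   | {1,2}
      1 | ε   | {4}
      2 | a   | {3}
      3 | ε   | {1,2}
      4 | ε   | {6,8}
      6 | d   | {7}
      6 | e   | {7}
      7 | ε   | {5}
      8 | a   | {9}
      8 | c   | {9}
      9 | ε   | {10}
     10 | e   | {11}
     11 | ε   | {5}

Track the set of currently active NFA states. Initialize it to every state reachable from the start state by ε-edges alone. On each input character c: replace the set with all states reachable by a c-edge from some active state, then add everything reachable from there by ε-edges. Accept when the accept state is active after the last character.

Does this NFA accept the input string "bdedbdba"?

S₀ = ε-closure({0}) = {0,1,2,4,6,8}
'b' @ 1: {}  — dead — no transitions
rest 'dedbdba' ignored (set empty)
end set {} — state 5 not in

Answer: REJECT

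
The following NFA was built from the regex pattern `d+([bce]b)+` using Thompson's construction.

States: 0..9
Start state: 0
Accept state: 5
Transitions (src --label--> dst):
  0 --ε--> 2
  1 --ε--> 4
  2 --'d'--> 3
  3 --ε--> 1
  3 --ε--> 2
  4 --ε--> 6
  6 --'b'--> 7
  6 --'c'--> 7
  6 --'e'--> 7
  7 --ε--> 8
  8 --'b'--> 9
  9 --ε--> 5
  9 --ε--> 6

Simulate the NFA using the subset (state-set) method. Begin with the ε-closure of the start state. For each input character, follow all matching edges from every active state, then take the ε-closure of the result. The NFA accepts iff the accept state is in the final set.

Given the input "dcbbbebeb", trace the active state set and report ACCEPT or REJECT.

start: ε-closure({0}) = {0,2}
'd' @ 1: {1,2,3,4,6}
'c' @ 2: {7,8}
'b' @ 3: {5,6,9}  [accepting]
'b' @ 4: {7,8}
'b' @ 5: {5,6,9}  [accepting]
'e' @ 6: {7,8}
'b' @ 7: {5,6,9}  [accepting]
'e' @ 8: {7,8}
'b' @ 9: {5,6,9}  [accepting]
after full input: {5,6,9}  (accept=5 in)

Answer: ACCEPT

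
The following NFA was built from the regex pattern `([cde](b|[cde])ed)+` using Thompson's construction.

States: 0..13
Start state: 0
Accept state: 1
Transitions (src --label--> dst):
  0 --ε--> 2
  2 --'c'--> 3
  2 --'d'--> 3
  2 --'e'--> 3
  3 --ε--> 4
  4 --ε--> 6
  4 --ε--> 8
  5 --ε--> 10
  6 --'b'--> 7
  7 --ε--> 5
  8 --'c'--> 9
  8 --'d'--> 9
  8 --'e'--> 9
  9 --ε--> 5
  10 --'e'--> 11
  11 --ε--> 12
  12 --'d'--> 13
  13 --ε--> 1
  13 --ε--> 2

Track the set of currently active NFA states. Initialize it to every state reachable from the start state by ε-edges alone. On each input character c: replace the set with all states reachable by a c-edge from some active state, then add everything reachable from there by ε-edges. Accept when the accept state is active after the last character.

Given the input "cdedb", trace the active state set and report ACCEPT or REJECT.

initial (ε-close {0}): {0,2}
'c' @ 1: {3,4,6,8}
'd' @ 2: {5,9,10}
'e' @ 3: {11,12}
'd' @ 4: {1,2,13}  (accept∈set)
'b' @ 5: {}  — state set empty
after full input: {}  (accept=1 not in)

Answer: REJECT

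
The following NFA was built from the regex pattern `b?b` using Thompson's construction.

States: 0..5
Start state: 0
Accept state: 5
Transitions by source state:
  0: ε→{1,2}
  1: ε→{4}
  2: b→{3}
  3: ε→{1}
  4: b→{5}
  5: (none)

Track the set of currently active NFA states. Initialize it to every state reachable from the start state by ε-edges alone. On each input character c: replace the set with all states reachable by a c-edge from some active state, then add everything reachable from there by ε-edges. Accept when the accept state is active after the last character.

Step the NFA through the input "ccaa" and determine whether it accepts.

Answer: REJECT

Derivation:
S₀ = ε-closure({0}) = {0,1,2,4}
'c' @ 1: {}  — dead — no transitions
rest 'caa' ignored (set empty)
end set {} — state 5 not in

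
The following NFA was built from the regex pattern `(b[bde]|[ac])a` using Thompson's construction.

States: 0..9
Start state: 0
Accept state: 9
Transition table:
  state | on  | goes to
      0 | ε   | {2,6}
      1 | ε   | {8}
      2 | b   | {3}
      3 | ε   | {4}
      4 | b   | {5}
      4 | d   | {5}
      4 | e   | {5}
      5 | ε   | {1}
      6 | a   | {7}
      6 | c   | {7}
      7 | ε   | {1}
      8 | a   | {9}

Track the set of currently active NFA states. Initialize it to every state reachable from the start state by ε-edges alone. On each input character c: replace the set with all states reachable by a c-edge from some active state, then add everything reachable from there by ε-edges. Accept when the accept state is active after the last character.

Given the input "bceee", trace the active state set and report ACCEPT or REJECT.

Answer: REJECT

Derivation:
initial (ε-close {0}): {0,2,6}
'b' @ 1: {3,4}
'c' @ 2: {}  — dead — no transitions
rest 'eee' ignored (set empty)
after full input: {}  (accept=9 not in)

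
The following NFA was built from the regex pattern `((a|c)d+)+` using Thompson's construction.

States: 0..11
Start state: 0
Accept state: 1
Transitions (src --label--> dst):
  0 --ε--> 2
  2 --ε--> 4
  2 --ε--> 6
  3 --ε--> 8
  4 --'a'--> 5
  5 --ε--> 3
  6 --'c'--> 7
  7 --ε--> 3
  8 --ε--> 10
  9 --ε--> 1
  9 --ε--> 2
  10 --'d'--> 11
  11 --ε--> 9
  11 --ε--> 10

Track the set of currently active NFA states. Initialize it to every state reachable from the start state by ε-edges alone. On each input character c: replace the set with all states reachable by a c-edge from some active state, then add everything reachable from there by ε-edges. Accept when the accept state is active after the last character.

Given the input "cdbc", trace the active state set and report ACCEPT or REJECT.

initial (ε-close {0}): {0,2,4,6}
'c' @ 1: {3,7,8,10}
'd' @ 2: {1,2,4,6,9,10,11}  ✓accept
'b' @ 3: {}  — no active states
rest 'c' ignored (set empty)
final: {}; accept 1 not in set

Answer: REJECT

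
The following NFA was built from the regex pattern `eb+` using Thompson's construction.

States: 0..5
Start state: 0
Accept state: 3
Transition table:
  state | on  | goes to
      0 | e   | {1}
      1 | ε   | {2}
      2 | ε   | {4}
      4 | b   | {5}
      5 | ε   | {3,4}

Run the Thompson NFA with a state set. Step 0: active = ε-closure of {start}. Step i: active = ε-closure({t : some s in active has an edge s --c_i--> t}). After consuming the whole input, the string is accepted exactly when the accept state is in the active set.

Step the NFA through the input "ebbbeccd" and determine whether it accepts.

initial (ε-close {0}): {0}
'e' @ 1: {1,2,4}
'b' @ 2: {3,4,5}  [accepting]
'b' @ 3: {3,4,5}  [accepting]
'b' @ 4: {3,4,5}  [accepting]
'e' @ 5: {}  — dead — no transitions
rest 'ccd' ignored (set empty)
final: {}; accept 3 not in set

Answer: REJECT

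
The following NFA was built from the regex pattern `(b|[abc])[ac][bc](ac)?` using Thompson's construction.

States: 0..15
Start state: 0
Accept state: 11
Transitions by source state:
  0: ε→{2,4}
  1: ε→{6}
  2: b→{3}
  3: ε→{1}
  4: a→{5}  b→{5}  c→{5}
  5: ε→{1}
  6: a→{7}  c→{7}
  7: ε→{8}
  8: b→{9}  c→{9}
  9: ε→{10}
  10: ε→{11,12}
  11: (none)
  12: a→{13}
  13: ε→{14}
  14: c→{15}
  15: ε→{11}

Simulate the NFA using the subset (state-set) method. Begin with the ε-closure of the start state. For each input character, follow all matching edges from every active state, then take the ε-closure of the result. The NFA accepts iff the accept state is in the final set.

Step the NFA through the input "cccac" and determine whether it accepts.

Answer: ACCEPT

Trace:
initial (ε-close {0}): {0,2,4}
'c' @ 1: {1,5,6}
'c' @ 2: {7,8}
'c' @ 3: {9,10,11,12}  ✓accept
'a' @ 4: {13,14}
'c' @ 5: {11,15}  ✓accept
final: {11,15}; accept 11 in set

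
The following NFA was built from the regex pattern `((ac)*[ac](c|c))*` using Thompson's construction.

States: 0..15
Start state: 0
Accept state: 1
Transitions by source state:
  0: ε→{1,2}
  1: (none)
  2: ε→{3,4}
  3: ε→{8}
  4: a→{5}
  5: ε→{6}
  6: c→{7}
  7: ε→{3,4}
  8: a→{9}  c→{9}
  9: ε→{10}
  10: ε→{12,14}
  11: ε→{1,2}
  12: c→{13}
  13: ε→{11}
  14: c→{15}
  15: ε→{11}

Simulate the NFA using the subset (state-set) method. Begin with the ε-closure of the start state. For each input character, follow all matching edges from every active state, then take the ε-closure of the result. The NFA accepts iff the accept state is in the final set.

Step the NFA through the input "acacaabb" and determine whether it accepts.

Answer: REJECT

Derivation:
initial (ε-close {0}): {0,1,2,3,4,8}
'a' @ 1: {5,6,9,10,12,14}
'c' @ 2: {1,2,3,4,7,8,11,13,15}  ✓accept
'a' @ 3: {5,6,9,10,12,14}
'c' @ 4: {1,2,3,4,7,8,11,13,15}  ✓accept
'a' @ 5: {5,6,9,10,12,14}
'a' @ 6: {}  — dead — no transitions
rest 'bb' ignored (set empty)
after full input: {}  (accept=1 not in)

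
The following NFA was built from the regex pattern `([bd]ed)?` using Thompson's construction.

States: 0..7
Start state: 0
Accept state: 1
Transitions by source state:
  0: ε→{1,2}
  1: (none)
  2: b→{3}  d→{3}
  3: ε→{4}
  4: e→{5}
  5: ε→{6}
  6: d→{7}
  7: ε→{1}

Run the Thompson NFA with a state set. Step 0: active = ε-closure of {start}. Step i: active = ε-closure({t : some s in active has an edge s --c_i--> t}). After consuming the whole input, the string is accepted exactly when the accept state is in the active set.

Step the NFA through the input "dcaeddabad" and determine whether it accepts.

Answer: REJECT

Derivation:
initial (ε-close {0}): {0,1,2}
'd' @ 1: {3,4}
'c' @ 2: {}  — state set empty
rest 'aeddabad' ignored (set empty)
final: {}; accept 1 not in set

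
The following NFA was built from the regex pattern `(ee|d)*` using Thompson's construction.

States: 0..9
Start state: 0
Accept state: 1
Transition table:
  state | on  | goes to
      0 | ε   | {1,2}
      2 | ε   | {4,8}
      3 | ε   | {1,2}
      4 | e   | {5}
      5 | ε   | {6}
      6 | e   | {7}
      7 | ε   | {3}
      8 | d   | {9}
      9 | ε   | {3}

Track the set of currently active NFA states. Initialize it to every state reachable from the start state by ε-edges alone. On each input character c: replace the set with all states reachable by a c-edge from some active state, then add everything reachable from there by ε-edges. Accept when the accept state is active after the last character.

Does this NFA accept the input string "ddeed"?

Answer: ACCEPT

Derivation:
S₀ = ε-closure({0}) = {0,1,2,4,8}
'd' @ 1: {1,2,3,4,8,9}  [accepting]
'd' @ 2: {1,2,3,4,8,9}  [accepting]
'e' @ 3: {5,6}
'e' @ 4: {1,2,3,4,7,8}  [accepting]
'd' @ 5: {1,2,3,4,8,9}  [accepting]
after full input: {1,2,3,4,8,9}  (accept=1 in)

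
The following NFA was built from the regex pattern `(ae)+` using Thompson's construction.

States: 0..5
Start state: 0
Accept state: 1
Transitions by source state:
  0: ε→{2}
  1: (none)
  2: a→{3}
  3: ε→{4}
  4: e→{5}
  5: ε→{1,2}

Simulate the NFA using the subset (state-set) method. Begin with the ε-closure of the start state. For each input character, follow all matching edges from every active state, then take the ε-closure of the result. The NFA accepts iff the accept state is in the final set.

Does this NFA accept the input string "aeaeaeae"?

Answer: ACCEPT

Derivation:
initial (ε-close {0}): {0,2}
'a' @ 1: {3,4}
'e' @ 2: {1,2,5}  (accept∈set)
'a' @ 3: {3,4}
'e' @ 4: {1,2,5}  (accept∈set)
'a' @ 5: {3,4}
'e' @ 6: {1,2,5}  (accept∈set)
'a' @ 7: {3,4}
'e' @ 8: {1,2,5}  (accept∈set)
end set {1,2,5} — state 1 in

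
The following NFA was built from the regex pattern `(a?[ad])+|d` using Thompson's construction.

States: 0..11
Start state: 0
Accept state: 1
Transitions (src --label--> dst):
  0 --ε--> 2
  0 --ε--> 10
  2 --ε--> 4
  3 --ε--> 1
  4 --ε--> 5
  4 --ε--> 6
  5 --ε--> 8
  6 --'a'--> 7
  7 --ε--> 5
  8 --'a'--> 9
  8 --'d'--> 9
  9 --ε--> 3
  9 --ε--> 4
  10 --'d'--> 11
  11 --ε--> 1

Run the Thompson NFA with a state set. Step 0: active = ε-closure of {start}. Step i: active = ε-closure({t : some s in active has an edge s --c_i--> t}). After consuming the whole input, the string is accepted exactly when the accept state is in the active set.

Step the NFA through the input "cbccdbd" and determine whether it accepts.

initial (ε-close {0}): {0,2,4,5,6,8,10}
'c' @ 1: {}  — no active states
rest 'bccdbd' ignored (set empty)
end set {} — state 1 not in

Answer: REJECT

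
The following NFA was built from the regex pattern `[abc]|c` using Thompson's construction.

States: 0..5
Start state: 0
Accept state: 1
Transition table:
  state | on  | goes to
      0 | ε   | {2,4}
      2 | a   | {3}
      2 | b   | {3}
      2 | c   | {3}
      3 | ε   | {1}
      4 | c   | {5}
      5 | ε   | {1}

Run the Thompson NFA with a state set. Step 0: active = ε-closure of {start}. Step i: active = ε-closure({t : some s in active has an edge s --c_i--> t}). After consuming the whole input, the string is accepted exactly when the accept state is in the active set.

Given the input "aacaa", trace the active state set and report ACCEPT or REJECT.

start: ε-closure({0}) = {0,2,4}
'a' @ 1: {1,3}  (accept∈set)
'a' @ 2: {}  — state set empty
rest 'caa' ignored (set empty)
end set {} — state 1 not in

Answer: REJECT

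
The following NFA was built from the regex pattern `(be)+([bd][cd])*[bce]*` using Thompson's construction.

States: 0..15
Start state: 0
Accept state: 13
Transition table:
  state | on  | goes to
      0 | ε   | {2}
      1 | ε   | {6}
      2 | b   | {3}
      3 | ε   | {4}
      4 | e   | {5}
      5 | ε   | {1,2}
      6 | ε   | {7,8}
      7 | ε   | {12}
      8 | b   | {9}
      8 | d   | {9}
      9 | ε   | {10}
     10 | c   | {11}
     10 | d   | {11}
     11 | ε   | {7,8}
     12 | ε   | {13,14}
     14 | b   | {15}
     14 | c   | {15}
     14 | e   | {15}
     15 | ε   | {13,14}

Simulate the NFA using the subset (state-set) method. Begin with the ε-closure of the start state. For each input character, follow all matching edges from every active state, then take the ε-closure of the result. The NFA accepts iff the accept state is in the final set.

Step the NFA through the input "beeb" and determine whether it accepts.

initial (ε-close {0}): {0,2}
'b' @ 1: {3,4}
'e' @ 2: {1,2,5,6,7,8,12,13,14}  ✓accept
'e' @ 3: {13,14,15}  ✓accept
'b' @ 4: {13,14,15}  ✓accept
final: {13,14,15}; accept 13 in set

Answer: ACCEPT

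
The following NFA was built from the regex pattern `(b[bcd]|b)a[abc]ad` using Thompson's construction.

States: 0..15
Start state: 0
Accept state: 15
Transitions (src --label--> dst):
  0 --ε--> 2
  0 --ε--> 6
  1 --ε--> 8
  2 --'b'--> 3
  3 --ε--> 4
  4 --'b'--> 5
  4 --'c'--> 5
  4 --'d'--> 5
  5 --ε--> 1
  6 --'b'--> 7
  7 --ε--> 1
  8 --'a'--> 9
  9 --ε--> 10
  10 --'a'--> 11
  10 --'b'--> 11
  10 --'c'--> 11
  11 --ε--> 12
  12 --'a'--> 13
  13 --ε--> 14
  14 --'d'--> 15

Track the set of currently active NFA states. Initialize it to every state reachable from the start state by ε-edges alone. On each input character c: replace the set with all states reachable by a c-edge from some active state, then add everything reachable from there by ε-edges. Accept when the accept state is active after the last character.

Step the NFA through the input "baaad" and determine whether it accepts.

S₀ = ε-closure({0}) = {0,2,6}
'b' @ 1: {1,3,4,7,8}
'a' @ 2: {9,10}
'a' @ 3: {11,12}
'a' @ 4: {13,14}
'd' @ 5: {15}  ✓accept
end set {15} — state 15 in

Answer: ACCEPT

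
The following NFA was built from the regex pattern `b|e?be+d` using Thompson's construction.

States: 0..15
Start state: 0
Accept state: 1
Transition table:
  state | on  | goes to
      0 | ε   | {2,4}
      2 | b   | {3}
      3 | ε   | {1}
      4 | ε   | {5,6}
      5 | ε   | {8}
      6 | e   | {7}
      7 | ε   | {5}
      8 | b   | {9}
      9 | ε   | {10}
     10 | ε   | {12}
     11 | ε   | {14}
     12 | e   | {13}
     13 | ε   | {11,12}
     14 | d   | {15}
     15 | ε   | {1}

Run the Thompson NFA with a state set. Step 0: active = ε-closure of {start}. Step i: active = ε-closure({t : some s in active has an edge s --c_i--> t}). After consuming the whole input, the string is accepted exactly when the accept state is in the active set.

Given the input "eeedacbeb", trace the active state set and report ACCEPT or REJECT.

S₀ = ε-closure({0}) = {0,2,4,5,6,8}
'e' @ 1: {5,7,8}
'e' @ 2: {}  — state set empty
rest 'edacbeb' ignored (set empty)
end set {} — state 1 not in

Answer: REJECT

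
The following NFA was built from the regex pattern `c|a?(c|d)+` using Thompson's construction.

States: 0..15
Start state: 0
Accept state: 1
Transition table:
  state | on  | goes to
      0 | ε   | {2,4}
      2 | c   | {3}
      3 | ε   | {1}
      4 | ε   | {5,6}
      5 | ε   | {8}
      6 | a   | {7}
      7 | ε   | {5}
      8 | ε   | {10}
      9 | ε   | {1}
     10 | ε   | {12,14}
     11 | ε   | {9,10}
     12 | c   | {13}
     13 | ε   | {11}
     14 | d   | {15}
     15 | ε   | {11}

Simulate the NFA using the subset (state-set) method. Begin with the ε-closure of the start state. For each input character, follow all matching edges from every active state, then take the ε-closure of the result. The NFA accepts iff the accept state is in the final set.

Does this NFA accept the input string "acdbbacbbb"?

initial (ε-close {0}): {0,2,4,5,6,8,10,12,14}
'a' @ 1: {5,7,8,10,12,14}
'c' @ 2: {1,9,10,11,12,13,14}  ✓accept
'd' @ 3: {1,9,10,11,12,14,15}  ✓accept
'b' @ 4: {}  — dead — no transitions
rest 'bacbbb' ignored (set empty)
end set {} — state 1 not in

Answer: REJECT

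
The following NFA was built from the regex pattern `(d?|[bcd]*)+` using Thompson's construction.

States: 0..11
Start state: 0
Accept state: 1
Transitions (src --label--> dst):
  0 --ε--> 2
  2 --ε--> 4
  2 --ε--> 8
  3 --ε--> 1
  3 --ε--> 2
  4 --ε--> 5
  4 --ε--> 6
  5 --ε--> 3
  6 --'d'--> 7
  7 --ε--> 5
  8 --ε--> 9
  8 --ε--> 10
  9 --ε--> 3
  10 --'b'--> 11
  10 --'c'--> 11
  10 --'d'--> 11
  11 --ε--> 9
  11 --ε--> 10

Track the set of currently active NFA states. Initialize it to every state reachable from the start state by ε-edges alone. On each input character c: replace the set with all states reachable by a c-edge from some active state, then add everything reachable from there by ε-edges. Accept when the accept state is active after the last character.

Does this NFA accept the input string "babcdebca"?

Answer: REJECT

Trace:
S₀ = ε-closure({0}) = {0,1,2,3,4,5,6,8,9,10}
'b' @ 1: {1,2,3,4,5,6,8,9,10,11}  ✓accept
'a' @ 2: {}  — dead — no transitions
rest 'bcdebca' ignored (set empty)
after full input: {}  (accept=1 not in)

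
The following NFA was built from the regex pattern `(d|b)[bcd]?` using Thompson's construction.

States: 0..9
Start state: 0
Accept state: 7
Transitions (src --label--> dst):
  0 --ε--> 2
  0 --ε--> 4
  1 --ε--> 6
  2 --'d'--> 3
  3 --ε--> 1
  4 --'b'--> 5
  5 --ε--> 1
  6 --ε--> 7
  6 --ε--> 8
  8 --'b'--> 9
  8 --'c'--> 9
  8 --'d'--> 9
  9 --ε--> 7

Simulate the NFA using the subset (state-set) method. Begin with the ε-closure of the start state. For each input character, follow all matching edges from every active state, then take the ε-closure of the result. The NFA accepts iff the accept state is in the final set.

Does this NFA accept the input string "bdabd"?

Answer: REJECT

Steps:
start: ε-closure({0}) = {0,2,4}
'b' @ 1: {1,5,6,7,8}  ✓accept
'd' @ 2: {7,9}  ✓accept
'a' @ 3: {}  — no active states
rest 'bd' ignored (set empty)
final: {}; accept 7 not in set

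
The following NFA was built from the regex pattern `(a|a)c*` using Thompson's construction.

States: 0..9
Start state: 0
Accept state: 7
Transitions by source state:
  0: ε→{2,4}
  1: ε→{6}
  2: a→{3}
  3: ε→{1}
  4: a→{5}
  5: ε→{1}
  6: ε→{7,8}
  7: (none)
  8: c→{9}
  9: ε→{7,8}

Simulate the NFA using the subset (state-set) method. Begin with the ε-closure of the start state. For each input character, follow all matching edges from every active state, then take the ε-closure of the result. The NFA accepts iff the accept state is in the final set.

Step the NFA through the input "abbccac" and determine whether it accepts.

start: ε-closure({0}) = {0,2,4}
'a' @ 1: {1,3,5,6,7,8}  (accept∈set)
'b' @ 2: {}  — state set empty
rest 'bccac' ignored (set empty)
final: {}; accept 7 not in set

Answer: REJECT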